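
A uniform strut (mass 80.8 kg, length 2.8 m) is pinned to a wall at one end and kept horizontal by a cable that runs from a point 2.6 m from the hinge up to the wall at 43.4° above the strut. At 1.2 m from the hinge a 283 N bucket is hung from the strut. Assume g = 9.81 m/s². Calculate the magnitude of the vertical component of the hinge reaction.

|H_y| ≈ 518 N

Take torques about the hinge: T sin 43.4° · 2.6 = 80.8×9.81×1.4 + 283×1.2 = 1449.3 N·m.
So T = 1449.3 / (0.6871 × 2.6) = 811.29 N.
ΣF_y = 0: H_y = (80.8×9.81 + 283) − T sin 43.4° = 1075.6 − 557.43 = 518.22 N.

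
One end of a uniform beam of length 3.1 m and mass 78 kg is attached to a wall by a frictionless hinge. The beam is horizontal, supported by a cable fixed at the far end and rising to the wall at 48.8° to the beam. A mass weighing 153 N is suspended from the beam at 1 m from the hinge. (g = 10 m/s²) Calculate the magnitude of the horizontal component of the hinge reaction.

H_x ≈ 385 N

Take torques about the hinge: T sin 48.8° · 3.1 = 78×10×1.55 + 153×1 = 1362 N·m.
So T = 1362 / (0.7524 × 3.1) = 583.93 N.
ΣF_x = 0: H_x = T cos 48.8° = 384.63 N.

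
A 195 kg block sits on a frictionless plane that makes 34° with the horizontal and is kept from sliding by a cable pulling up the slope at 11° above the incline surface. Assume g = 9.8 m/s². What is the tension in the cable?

Take axes along and perpendicular to the incline. Weight components: W sin 34° = 1069 N down-slope, W cos 34° = 1584 N into the surface.
Along incline: T cos 11° = W sin 34° → T = 1089 N.
Perpendicular: N = W cos 34° − T sin 11° = 1377 N.

T ≈ 1090 N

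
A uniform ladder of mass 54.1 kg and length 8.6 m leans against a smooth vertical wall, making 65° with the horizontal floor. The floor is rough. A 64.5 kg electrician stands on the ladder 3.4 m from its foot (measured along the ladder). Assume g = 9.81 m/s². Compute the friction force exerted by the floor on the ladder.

Torques about the foot: N_wall · 8.6 sin 65° = 54.1×9.81×4.3 cos 65° + 64.5×9.81×3.4 cos 65° → N_wall = 240.39 N.
ΣF_x = 0: f_floor = N_wall = 240.39 N.

f ≈ 240 N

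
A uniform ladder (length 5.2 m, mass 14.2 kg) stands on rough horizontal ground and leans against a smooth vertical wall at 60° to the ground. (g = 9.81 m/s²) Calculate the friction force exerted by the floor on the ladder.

Torques about the foot: N_wall · 5.2 sin 60° = 14.2×9.81×2.6 cos 60° → N_wall = 40.213 N.
ΣF_x = 0: f_floor = N_wall = 40.213 N.

f ≈ 40.2 N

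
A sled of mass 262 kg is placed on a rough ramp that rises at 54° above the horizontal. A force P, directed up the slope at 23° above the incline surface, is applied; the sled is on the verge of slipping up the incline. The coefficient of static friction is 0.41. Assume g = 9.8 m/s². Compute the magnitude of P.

P ≈ 2490 N

On the verge of sliding up the incline, friction equals μN and acts down the slope.
Perpendicular: N + P sin 23° = W cos 54° = 1509 N.
Along incline: P cos 23° = W sin 54° + μN  with W sin 54° = 2077 N.
Solving the pair for P and N: P = 2495 N, N = 534.5 N (and f = μN = 219.1 N).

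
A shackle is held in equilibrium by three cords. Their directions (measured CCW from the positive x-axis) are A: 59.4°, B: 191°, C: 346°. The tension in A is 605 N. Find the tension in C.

Resolve: ΣF_x = 605 cos 59.4° + T_B cos 191° + T_C cos 346° = 0.
        ΣF_y = 605 sin 59.4° + T_B sin 191° + T_C sin 346° = 0.
The known terms sum to (308, 520.7) N, so -0.9816 T_B + 0.9703 T_C = -308 and -0.1908 T_B − 0.2419 T_C = -520.7.
Solving simultaneously: T_B = 1372 N, T_C = 1071 N.

T_C ≈ 1070 N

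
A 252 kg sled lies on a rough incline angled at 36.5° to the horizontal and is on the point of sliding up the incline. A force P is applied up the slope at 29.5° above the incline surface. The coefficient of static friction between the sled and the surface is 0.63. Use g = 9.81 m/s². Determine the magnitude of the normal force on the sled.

On the verge of sliding up the incline, friction equals μN and acts down the slope.
Perpendicular: N + P sin 29.5° = W cos 36.5° = 1987 N.
Along incline: P cos 29.5° = W sin 36.5° + μN  with W sin 36.5° = 1470 N.
Solving the pair for P and N: P = 2306 N, N = 851.7 N (and f = μN = 536.6 N).

N ≈ 852 N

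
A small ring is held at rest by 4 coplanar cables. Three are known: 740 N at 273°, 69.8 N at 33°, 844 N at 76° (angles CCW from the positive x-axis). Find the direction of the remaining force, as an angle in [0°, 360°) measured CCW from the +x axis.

Sum the known components: ΣF_x = 301.4 N, ΣF_y = 118 N.
For equilibrium the remaining force must supply (−ΣF_x, −ΣF_y) = (-301.4, -118) N.
Magnitude = √((-301.4)² + (-118)²) = 323.7 N; direction = atan2(-118, -301.4) = 201.4°.

θ ≈ 201°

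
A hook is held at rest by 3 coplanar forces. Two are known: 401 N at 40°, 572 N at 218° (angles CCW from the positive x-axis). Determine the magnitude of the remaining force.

F ≈ 172 N

Sum the known components: ΣF_x = -143.6 N, ΣF_y = -94.4 N.
For equilibrium the remaining force must supply (−ΣF_x, −ΣF_y) = (143.6, 94.4) N.
Magnitude = √((143.6)² + (94.4)²) = 171.8 N; direction = atan2(94.4, 143.6) = 33.3°.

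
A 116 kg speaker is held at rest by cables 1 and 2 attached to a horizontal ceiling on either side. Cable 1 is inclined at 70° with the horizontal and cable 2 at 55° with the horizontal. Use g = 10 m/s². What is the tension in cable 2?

T_2 ≈ 484 N

Weight W = 116 × 10 = 1160 N acts straight down.
Horizontal: T_1 cos 70° = T_2 cos 55°  →  T_1 = 1.677 T_2.
Vertical: T_1 sin 70° + T_2 sin 55° = 1160.
Substituting the horizontal relation into the vertical equation gives 2.395 T_2 = 1160, so T_2 = 484.3 N.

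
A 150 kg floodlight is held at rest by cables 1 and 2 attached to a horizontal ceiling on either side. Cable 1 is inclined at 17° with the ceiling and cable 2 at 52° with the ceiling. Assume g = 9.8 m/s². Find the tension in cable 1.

T_1 ≈ 969 N

Weight W = 150 × 9.8 = 1470 N acts straight down.
Horizontal: T_1 cos 17° = T_2 cos 52°  →  T_2 = 1.553 T_1.
Vertical: T_1 sin 17° + T_2 sin 52° = 1470.
Substituting the horizontal relation into the vertical equation gives 1.516 T_1 = 1470, so T_1 = 969.4 N.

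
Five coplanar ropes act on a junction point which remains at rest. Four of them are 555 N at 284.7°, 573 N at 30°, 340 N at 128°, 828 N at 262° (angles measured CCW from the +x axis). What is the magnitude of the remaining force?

Sum the known components: ΣF_x = 312.5 N, ΣF_y = -802.4 N.
For equilibrium the remaining force must supply (−ΣF_x, −ΣF_y) = (-312.5, 802.4) N.
Magnitude = √((-312.5)² + (802.4)²) = 861.1 N; direction = atan2(802.4, -312.5) = 111.3°.

F ≈ 861 N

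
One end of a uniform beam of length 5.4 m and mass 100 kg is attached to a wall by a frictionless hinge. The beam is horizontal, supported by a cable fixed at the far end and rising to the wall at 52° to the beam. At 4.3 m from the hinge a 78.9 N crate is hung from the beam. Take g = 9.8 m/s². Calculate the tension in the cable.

Take torques about the hinge: T sin 52° · 5.4 = 100×9.8×2.7 + 78.9×4.3 = 2985.3 N·m.
So T = 2985.3 / (0.7880 × 5.4) = 701.55 N.

T ≈ 702 N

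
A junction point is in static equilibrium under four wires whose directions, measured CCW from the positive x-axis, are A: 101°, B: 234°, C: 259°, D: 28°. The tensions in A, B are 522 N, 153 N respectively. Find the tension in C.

Resolve: ΣF_x = 522 cos 101° + 153 cos 234° + T_C cos 259° + T_D cos 28° = 0.
        ΣF_y = 522 sin 101° + 153 sin 234° + T_C sin 259° + T_D sin 28° = 0.
The known terms sum to (-189.5, 388.6) N, so -0.1908 T_C + 0.8829 T_D = 189.5 and -0.9816 T_C + 0.4695 T_D = -388.6.
Solving simultaneously: T_C = 556 N, T_D = 334.8 N.

T_C ≈ 556 N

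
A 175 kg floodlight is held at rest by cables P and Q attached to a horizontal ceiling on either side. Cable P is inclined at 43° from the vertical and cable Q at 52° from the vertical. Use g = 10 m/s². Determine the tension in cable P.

Angles from the horizontal: cable P is 90° − 43° = 47°, cable Q is 90° − 52° = 38°.
Weight W = 175 × 10 = 1750 N acts straight down.
Horizontal: T_P cos 47° = T_Q cos 38°  →  T_Q = 0.8655 T_P.
Vertical: T_P sin 47° + T_Q sin 38° = 1750.
Substituting the horizontal relation into the vertical equation gives 1.264 T_P = 1750, so T_P = 1384 N.

T_P ≈ 1380 N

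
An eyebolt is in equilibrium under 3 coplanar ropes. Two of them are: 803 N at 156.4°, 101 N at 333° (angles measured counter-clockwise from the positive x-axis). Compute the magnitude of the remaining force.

Sum the known components: ΣF_x = -645.8 N, ΣF_y = 275.6 N.
For equilibrium the remaining force must supply (−ΣF_x, −ΣF_y) = (645.8, -275.6) N.
Magnitude = √((645.8)² + (-275.6)²) = 702.2 N; direction = atan2(-275.6, 645.8) = 336.9°.

F ≈ 702 N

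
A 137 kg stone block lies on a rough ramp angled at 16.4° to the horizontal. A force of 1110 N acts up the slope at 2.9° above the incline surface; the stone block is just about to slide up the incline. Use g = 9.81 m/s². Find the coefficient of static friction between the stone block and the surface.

On the verge of sliding up the incline, friction is at its maximum μN and acts down the slope.
Perpendicular to incline: N = W cos 16.4° − P sin 2.9° = 1289 − 56.16 = 1233 N.
Along incline: P cos 2.9° − μN = W sin 16.4° → μ = −(W sin 16.4° − P cos 2.9°) / N = 0.5913.

μ ≈ 0.591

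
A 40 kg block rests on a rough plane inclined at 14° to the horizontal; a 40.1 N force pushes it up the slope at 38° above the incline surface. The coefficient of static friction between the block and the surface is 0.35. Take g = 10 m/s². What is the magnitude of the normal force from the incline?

Axes along / perpendicular to the incline. W sin 14° = 96.77 N down-slope; W cos 14° = 388.1 N into the surface.
Perpendicular: N = W cos 14° − P sin 38° = 388.1 − 24.69 = 363.4 N.
Along incline: P cos 38° + f = W sin 14° (friction acts up-slope) → f = 96.77 − 31.6 = 65.17 N.
|f| = 65.17 N ≤ μN = 127.2 N, so the block is indeed static.

N ≈ 363 N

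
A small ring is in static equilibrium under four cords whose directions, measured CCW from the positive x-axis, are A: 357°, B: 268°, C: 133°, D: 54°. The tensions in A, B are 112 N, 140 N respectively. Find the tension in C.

Resolve: ΣF_x = 112 cos 357° + 140 cos 268° + T_C cos 133° + T_D cos 54° = 0.
        ΣF_y = 112 sin 357° + 140 sin 268° + T_C sin 133° + T_D sin 54° = 0.
The known terms sum to (107, -145.8) N, so -0.6820 T_C + 0.5878 T_D = -107 and 0.7314 T_C + 0.8090 T_D = 145.8.
Solving simultaneously: T_C = 175.4 N, T_D = 21.59 N.

T_C ≈ 175 N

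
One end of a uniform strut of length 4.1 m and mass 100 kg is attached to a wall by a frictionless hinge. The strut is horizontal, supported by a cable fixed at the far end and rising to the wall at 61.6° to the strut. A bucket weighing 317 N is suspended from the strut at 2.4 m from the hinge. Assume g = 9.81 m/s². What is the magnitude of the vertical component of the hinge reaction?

Take torques about the hinge: T sin 61.6° · 4.1 = 100×9.81×2.05 + 317×2.4 = 2771.8 N·m.
So T = 2771.8 / (0.8796 × 4.1) = 768.56 N.
ΣF_y = 0: H_y = (100×9.81 + 317) − T sin 61.6° = 1298 − 676.06 = 621.94 N.

|H_y| ≈ 622 N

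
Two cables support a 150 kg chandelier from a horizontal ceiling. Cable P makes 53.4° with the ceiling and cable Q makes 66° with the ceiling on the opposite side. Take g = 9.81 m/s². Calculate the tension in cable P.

T_P ≈ 687 N

Weight W = 150 × 9.81 = 1472 N acts straight down.
Horizontal: T_P cos 53.4° = T_Q cos 66°  →  T_Q = 1.466 T_P.
Vertical: T_P sin 53.4° + T_Q sin 66° = 1472.
Substituting the horizontal relation into the vertical equation gives 2.142 T_P = 1472, so T_P = 687 N.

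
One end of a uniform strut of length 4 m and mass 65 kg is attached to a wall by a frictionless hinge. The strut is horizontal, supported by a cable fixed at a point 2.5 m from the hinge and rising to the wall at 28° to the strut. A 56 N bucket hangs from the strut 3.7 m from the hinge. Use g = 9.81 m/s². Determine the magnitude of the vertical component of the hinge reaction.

|H_y| ≈ 101 N

Take torques about the hinge: T sin 28° · 2.5 = 65×9.81×2 + 56×3.7 = 1482.5 N·m.
So T = 1482.5 / (0.4695 × 2.5) = 1263.1 N.
ΣF_y = 0: H_y = (65×9.81 + 56) − T sin 28° = 693.65 − 593 = 100.65 N.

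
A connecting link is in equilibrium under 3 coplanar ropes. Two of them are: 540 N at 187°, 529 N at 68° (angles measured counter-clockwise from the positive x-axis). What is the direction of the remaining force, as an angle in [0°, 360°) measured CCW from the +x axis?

θ ≈ 309°

Sum the known components: ΣF_x = -337.8 N, ΣF_y = 424.7 N.
For equilibrium the remaining force must supply (−ΣF_x, −ΣF_y) = (337.8, -424.7) N.
Magnitude = √((337.8)² + (-424.7)²) = 542.6 N; direction = atan2(-424.7, 337.8) = 308.5°.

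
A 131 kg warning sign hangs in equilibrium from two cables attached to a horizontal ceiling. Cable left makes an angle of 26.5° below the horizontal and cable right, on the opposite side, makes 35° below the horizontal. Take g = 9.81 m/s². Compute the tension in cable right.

T_right ≈ 1310 N

Weight W = 131 × 9.81 = 1285 N acts straight down.
Horizontal: T_left cos 26.5° = T_right cos 35°  →  T_left = 0.9153 T_right.
Vertical: T_left sin 26.5° + T_right sin 35° = 1285.
Substituting the horizontal relation into the vertical equation gives 0.982 T_right = 1285, so T_right = 1309 N.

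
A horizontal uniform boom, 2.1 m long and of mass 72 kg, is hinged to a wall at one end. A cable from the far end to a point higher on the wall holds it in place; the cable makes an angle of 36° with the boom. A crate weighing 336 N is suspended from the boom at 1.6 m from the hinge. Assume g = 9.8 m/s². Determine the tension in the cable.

T ≈ 1040 N

Take torques about the hinge: T sin 36° · 2.1 = 72×9.8×1.05 + 336×1.6 = 1278.5 N·m.
So T = 1278.5 / (0.5878 × 2.1) = 1035.8 N.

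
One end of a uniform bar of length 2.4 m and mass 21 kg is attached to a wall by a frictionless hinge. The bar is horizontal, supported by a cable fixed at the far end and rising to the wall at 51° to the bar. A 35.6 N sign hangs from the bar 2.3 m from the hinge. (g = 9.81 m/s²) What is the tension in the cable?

Take torques about the hinge: T sin 51° · 2.4 = 21×9.81×1.2 + 35.6×2.3 = 329.09 N·m.
So T = 329.09 / (0.7771 × 2.4) = 176.44 N.

T ≈ 176 N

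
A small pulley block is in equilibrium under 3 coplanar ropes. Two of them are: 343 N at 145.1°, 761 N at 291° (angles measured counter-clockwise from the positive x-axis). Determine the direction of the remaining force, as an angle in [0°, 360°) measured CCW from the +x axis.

θ ≈ 89°

Sum the known components: ΣF_x = -8.594 N, ΣF_y = -514.2 N.
For equilibrium the remaining force must supply (−ΣF_x, −ΣF_y) = (8.594, 514.2) N.
Magnitude = √((8.594)² + (514.2)²) = 514.3 N; direction = atan2(514.2, 8.594) = 89.0°.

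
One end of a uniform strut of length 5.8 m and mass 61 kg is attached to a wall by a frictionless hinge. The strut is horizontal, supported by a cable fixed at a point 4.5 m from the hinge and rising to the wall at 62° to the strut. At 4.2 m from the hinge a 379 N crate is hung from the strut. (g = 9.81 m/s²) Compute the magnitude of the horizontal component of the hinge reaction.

H_x ≈ 393 N

Take torques about the hinge: T sin 62° · 4.5 = 61×9.81×2.9 + 379×4.2 = 3327.2 N·m.
So T = 3327.2 / (0.8829 × 4.5) = 837.39 N.
ΣF_x = 0: H_x = T cos 62° = 393.13 N.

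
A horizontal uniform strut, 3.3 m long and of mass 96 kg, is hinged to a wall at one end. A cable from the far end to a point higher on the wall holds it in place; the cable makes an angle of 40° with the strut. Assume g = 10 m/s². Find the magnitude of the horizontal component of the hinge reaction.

Take torques about the hinge: T sin 40° · 3.3 = 96×10×1.65 = 1584 N·m.
So T = 1584 / (0.6428 × 3.3) = 746.75 N.
ΣF_x = 0: H_x = T cos 40° = 572.04 N.

H_x ≈ 572 N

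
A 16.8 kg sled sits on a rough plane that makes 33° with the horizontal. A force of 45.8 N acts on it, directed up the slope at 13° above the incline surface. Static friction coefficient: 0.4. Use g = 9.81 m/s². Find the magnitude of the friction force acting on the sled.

Axes along / perpendicular to the incline. W sin 33° = 89.76 N down-slope; W cos 33° = 138.2 N into the surface.
Perpendicular: N = W cos 33° − P sin 13° = 138.2 − 10.3 = 127.9 N.
Along incline: P cos 13° + f = W sin 33° (friction acts up-slope) → f = 89.76 − 44.63 = 45.13 N.
|f| = 45.13 N ≤ μN = 51.17 N, so the sled is indeed static.

f ≈ 45.1 N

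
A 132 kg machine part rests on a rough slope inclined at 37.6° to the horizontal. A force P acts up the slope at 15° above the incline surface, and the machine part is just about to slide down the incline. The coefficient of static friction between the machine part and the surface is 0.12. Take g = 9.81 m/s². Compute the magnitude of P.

P ≈ 713 N

On the verge of sliding down the incline, friction equals μN and acts up the slope.
Perpendicular: N + P sin 15° = W cos 37.6° = 1026 N.
Along incline: P cos 15° + μN = W sin 37.6° with W sin 37.6° = 790.1 N.
Solving the pair for P and N: P = 713.4 N, N = 841.3 N (and f = μN = 101 N).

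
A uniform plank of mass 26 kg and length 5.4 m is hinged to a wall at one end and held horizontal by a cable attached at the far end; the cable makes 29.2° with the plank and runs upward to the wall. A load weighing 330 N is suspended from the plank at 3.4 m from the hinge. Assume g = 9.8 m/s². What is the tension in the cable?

T ≈ 687 N

Take torques about the hinge: T sin 29.2° · 5.4 = 26×9.8×2.7 + 330×3.4 = 1810 N·m.
So T = 1810 / (0.4879 × 5.4) = 687.04 N.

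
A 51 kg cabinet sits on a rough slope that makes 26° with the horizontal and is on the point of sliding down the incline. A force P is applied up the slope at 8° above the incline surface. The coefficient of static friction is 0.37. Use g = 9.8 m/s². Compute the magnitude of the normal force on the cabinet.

N ≈ 441 N

On the verge of sliding down the incline, friction equals μN and acts up the slope.
Perpendicular: N + P sin 8° = W cos 26° = 449.2 N.
Along incline: P cos 8° + μN = W sin 26° with W sin 26° = 219.1 N.
Solving the pair for P and N: P = 56.34 N, N = 441.4 N (and f = μN = 163.3 N).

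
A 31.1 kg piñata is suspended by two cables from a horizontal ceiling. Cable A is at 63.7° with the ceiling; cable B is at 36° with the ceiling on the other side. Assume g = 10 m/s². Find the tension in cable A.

T_A ≈ 255 N

Weight W = 31.1 × 10 = 311 N acts straight down.
Horizontal: T_A cos 63.7° = T_B cos 36°  →  T_B = 0.5477 T_A.
Vertical: T_A sin 63.7° + T_B sin 36° = 311.
Substituting the horizontal relation into the vertical equation gives 1.218 T_A = 311, so T_A = 255.3 N.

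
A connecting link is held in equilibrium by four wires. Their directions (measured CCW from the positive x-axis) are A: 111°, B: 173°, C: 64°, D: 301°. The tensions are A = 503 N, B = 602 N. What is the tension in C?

T_C ≈ 461 N

Resolve: ΣF_x = 503 cos 111° + 602 cos 173° + T_C cos 64° + T_D cos 301° = 0.
        ΣF_y = 503 sin 111° + 602 sin 173° + T_C sin 64° + T_D sin 301° = 0.
The known terms sum to (-777.8, 543) N, so 0.4384 T_C + 0.5150 T_D = 777.8 and 0.8988 T_C − 0.8572 T_D = -543.
Solving simultaneously: T_C = 461.5 N, T_D = 1117 N.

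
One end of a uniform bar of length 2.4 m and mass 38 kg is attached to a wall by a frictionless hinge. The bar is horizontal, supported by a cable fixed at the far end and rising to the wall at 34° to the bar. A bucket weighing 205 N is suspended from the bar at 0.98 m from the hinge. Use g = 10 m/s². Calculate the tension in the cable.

Take torques about the hinge: T sin 34° · 2.4 = 38×10×1.2 + 205×0.98 = 656.9 N·m.
So T = 656.9 / (0.5592 × 2.4) = 489.47 N.

T ≈ 489 N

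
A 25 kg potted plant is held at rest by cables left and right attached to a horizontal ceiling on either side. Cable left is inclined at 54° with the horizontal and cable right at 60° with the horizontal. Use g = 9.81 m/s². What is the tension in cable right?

T_right ≈ 158 N

Weight W = 25 × 9.81 = 245.2 N acts straight down.
Horizontal: T_left cos 54° = T_right cos 60°  →  T_left = 0.8507 T_right.
Vertical: T_left sin 54° + T_right sin 60° = 245.2.
Substituting the horizontal relation into the vertical equation gives 1.554 T_right = 245.2, so T_right = 157.8 N.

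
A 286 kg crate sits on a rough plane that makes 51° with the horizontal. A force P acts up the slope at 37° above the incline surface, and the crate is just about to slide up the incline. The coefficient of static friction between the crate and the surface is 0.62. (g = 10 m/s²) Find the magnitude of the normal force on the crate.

N ≈ 85.2 N

On the verge of sliding up the incline, friction equals μN and acts down the slope.
Perpendicular: N + P sin 37° = W cos 51° = 1800 N.
Along incline: P cos 37° = W sin 51° + μN  with W sin 51° = 2223 N.
Solving the pair for P and N: P = 2849 N, N = 85.18 N (and f = μN = 52.81 N).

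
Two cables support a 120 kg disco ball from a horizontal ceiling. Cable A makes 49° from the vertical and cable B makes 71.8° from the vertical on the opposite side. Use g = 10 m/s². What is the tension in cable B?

Angles from the horizontal: cable A is 90° − 49° = 41°, cable B is 90° − 71.8° = 18.2°.
Weight W = 120 × 10 = 1200 N acts straight down.
Horizontal: T_A cos 41° = T_B cos 18.2°  →  T_A = 1.259 T_B.
Vertical: T_A sin 41° + T_B sin 18.2° = 1200.
Substituting the horizontal relation into the vertical equation gives 1.138 T_B = 1200, so T_B = 1054 N.

T_B ≈ 1050 N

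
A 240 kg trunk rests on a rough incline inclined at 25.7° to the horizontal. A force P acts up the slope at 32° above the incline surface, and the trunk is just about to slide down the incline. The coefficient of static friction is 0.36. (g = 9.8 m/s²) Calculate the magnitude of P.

On the verge of sliding down the incline, friction equals μN and acts up the slope.
Perpendicular: N + P sin 32° = W cos 25.7° = 2119 N.
Along incline: P cos 32° + μN = W sin 25.7° with W sin 25.7° = 1020 N.
Solving the pair for P and N: P = 391 N, N = 1912 N (and f = μN = 688.4 N).

P ≈ 391 N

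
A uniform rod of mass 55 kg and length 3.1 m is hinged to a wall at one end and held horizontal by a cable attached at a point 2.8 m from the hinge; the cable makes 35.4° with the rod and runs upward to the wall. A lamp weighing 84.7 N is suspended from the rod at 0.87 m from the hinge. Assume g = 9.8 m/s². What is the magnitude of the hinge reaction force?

Take torques about the hinge: T sin 35.4° · 2.8 = 55×9.8×1.55 + 84.7×0.87 = 909.14 N·m.
So T = 909.14 / (0.5793 × 2.8) = 560.51 N.
ΣF_x = 0: H_x = T cos 35.4° = 456.89 N.
ΣF_y = 0: H_y = (55×9.8 + 84.7) − T sin 35.4° = 623.7 − 324.69 = 299.01 N.
|H| = √(H_x² + H_y²) = √((456.89)² + (299.01)²) = 546.03 N.

|H| ≈ 546 N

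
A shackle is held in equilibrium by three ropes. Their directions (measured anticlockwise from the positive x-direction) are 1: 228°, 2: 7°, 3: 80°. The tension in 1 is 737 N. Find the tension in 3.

T_3 ≈ 506 N

Resolve: ΣF_x = 737 cos 228° + T_2 cos 7° + T_3 cos 80° = 0.
        ΣF_y = 737 sin 228° + T_2 sin 7° + T_3 sin 80° = 0.
The known terms sum to (-493.1, -547.7) N, so 0.9925 T_2 + 0.1736 T_3 = 493.1 and 0.1219 T_2 + 0.9848 T_3 = 547.7.
Solving simultaneously: T_2 = 408.4 N, T_3 = 505.6 N.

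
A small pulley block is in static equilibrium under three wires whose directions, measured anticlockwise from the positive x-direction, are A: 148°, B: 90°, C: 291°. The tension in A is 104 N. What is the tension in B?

T_B ≈ 175 N

Resolve: ΣF_x = 104 cos 148° + T_B cos 90° + T_C cos 291° = 0.
        ΣF_y = 104 sin 148° + T_B sin 90° + T_C sin 291° = 0.
The known terms sum to (-88.2, 55.11) N, so 0.0000 T_B + 0.3584 T_C = 88.2 and 1.0000 T_B − 0.9336 T_C = -55.11.
Solving simultaneously: T_B = 174.6 N, T_C = 246.1 N.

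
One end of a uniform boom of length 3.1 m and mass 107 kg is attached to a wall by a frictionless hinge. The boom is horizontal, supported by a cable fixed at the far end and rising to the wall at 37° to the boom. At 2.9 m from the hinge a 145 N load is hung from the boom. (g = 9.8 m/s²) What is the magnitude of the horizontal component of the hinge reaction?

H_x ≈ 876 N

Take torques about the hinge: T sin 37° · 3.1 = 107×9.8×1.55 + 145×2.9 = 2045.8 N·m.
So T = 2045.8 / (0.6018 × 3.1) = 1096.6 N.
ΣF_x = 0: H_x = T cos 37° = 875.78 N.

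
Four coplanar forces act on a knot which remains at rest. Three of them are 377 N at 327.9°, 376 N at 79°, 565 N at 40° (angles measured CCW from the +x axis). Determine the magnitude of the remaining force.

F ≈ 981 N

Sum the known components: ΣF_x = 823.9 N, ΣF_y = 531.9 N.
For equilibrium the remaining force must supply (−ΣF_x, −ΣF_y) = (-823.9, -531.9) N.
Magnitude = √((-823.9)² + (-531.9)²) = 980.7 N; direction = atan2(-531.9, -823.9) = 212.8°.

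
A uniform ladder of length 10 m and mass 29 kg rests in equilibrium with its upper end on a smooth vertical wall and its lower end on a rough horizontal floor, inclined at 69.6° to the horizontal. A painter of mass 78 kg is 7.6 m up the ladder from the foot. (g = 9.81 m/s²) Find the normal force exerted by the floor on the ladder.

N_floor ≈ 1050 N

ΣF_y = 0: N_floor = 29×9.81 + 78×9.81 = 1049.7 N.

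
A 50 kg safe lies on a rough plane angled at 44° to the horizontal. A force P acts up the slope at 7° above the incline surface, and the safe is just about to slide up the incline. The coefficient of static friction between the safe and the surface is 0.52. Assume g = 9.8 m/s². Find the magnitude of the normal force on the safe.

On the verge of sliding up the incline, friction equals μN and acts down the slope.
Perpendicular: N + P sin 7° = W cos 44° = 352.5 N.
Along incline: P cos 7° = W sin 44° + μN  with W sin 44° = 340.4 N.
Solving the pair for P and N: P = 495.9 N, N = 292 N (and f = μN = 151.9 N).

N ≈ 292 N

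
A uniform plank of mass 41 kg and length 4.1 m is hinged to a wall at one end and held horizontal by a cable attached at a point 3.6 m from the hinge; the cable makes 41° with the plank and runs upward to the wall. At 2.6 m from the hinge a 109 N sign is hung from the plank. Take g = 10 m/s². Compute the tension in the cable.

Take torques about the hinge: T sin 41° · 3.6 = 41×10×2.05 + 109×2.6 = 1123.9 N·m.
So T = 1123.9 / (0.6561 × 3.6) = 475.86 N.

T ≈ 476 N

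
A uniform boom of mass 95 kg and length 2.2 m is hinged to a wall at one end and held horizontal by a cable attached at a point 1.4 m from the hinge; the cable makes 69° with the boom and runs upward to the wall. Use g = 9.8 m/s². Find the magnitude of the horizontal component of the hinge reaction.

Take torques about the hinge: T sin 69° · 1.4 = 95×9.8×1.1 = 1024.1 N·m.
So T = 1024.1 / (0.9336 × 1.4) = 783.54 N.
ΣF_x = 0: H_x = T cos 69° = 280.8 N.

H_x ≈ 281 N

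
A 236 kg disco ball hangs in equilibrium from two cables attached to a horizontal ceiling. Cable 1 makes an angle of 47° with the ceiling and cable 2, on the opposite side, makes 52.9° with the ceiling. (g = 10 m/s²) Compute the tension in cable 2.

Weight W = 236 × 10 = 2360 N acts straight down.
Horizontal: T_1 cos 47° = T_2 cos 52.9°  →  T_1 = 0.8845 T_2.
Vertical: T_1 sin 47° + T_2 sin 52.9° = 2360.
Substituting the horizontal relation into the vertical equation gives 1.444 T_2 = 2360, so T_2 = 1634 N.

T_2 ≈ 1630 N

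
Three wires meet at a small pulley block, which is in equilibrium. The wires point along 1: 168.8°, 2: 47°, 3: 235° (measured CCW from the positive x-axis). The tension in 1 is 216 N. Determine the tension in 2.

T_2 ≈ 1420 N

Resolve: ΣF_x = 216 cos 168.8° + T_2 cos 47° + T_3 cos 235° = 0.
        ΣF_y = 216 sin 168.8° + T_2 sin 47° + T_3 sin 235° = 0.
The known terms sum to (-211.9, 41.95) N, so 0.6820 T_2 − 0.5736 T_3 = 211.9 and 0.7314 T_2 − 0.8192 T_3 = -41.95.
Solving simultaneously: T_2 = 1420 N, T_3 = 1319 N.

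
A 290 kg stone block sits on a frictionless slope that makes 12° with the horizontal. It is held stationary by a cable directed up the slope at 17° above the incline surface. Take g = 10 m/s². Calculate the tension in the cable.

Take axes along and perpendicular to the incline. Weight components: W sin 12° = 602.9 N down-slope, W cos 12° = 2837 N into the surface.
Along incline: T cos 17° = W sin 12° → T = 630.5 N.
Perpendicular: N = W cos 12° − T sin 17° = 2652 N.

T ≈ 630 N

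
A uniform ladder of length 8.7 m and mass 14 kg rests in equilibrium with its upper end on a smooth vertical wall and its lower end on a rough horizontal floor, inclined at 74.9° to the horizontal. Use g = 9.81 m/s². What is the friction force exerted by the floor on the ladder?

f ≈ 18.5 N

Torques about the foot: N_wall · 8.7 sin 74.9° = 14×9.81×4.35 cos 74.9° → N_wall = 18.529 N.
ΣF_x = 0: f_floor = N_wall = 18.529 N.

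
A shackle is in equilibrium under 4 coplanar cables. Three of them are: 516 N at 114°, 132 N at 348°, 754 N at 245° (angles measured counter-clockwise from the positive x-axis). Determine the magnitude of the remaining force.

F ≈ 466 N

Sum the known components: ΣF_x = -399.4 N, ΣF_y = -239.4 N.
For equilibrium the remaining force must supply (−ΣF_x, −ΣF_y) = (399.4, 239.4) N.
Magnitude = √((399.4)² + (239.4)²) = 465.7 N; direction = atan2(239.4, 399.4) = 30.9°.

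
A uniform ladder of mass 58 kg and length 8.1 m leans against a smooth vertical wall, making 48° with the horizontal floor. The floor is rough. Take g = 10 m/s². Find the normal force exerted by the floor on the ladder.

ΣF_y = 0: N_floor = 58×10 = 580 N.

N_floor ≈ 580 N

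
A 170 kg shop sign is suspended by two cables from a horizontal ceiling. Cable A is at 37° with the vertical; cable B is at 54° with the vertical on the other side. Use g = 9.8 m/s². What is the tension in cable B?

Angles from the horizontal: cable A is 90° − 37° = 53°, cable B is 90° − 54° = 36°.
Weight W = 170 × 9.8 = 1666 N acts straight down.
Horizontal: T_A cos 53° = T_B cos 36°  →  T_A = 1.344 T_B.
Vertical: T_A sin 53° + T_B sin 36° = 1666.
Substituting the horizontal relation into the vertical equation gives 1.661 T_B = 1666, so T_B = 1003 N.

T_B ≈ 1000 N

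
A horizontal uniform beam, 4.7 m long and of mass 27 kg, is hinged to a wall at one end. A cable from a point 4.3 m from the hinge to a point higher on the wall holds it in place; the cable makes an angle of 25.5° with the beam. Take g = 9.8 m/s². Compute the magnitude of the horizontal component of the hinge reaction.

Take torques about the hinge: T sin 25.5° · 4.3 = 27×9.8×2.35 = 621.81 N·m.
So T = 621.81 / (0.4305 × 4.3) = 335.9 N.
ΣF_x = 0: H_x = T cos 25.5° = 303.17 N.

H_x ≈ 303 N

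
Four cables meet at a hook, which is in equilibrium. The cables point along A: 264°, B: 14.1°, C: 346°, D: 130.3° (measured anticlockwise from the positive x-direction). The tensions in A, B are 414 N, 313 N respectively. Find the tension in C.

Resolve: ΣF_x = 414 cos 264° + 313 cos 14.1° + T_C cos 346° + T_D cos 130.3° = 0.
        ΣF_y = 414 sin 264° + 313 sin 14.1° + T_C sin 346° + T_D sin 130.3° = 0.
The known terms sum to (260.3, -335.5) N, so 0.9703 T_C − 0.6468 T_D = -260.3 and -0.2419 T_C + 0.7627 T_D = 335.5.
Solving simultaneously: T_C = 31.65 N, T_D = 449.9 N.

T_C ≈ 31.6 N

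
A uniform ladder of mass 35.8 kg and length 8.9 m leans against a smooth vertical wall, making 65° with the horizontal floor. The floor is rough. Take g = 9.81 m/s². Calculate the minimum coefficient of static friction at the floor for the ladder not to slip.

μ_min ≈ 0.233

ΣF_y = 0: N_floor = 35.8×9.81 = 351.2 N.
Torques about the foot: N_wall · 8.9 sin 65° = 35.8×9.81×4.45 cos 65° → N_wall = 81.883 N.
ΣF_x = 0: f_floor = N_wall = 81.883 N.
μ_min = f_floor / N_floor = 81.883 / 351.2 = 0.2332.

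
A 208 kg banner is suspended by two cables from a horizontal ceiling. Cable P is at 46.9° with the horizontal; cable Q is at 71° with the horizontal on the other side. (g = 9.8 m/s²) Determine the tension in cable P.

T_P ≈ 751 N

Weight W = 208 × 9.8 = 2038 N acts straight down.
Horizontal: T_P cos 46.9° = T_Q cos 71°  →  T_Q = 2.099 T_P.
Vertical: T_P sin 46.9° + T_Q sin 71° = 2038.
Substituting the horizontal relation into the vertical equation gives 2.715 T_P = 2038, so T_P = 750.9 N.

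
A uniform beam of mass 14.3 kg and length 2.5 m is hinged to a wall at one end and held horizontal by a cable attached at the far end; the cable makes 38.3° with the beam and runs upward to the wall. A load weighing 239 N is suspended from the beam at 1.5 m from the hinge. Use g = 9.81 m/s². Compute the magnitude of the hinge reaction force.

Take torques about the hinge: T sin 38.3° · 2.5 = 14.3×9.81×1.25 + 239×1.5 = 533.85 N·m.
So T = 533.85 / (0.6198 × 2.5) = 344.54 N.
ΣF_x = 0: H_x = T cos 38.3° = 270.39 N.
ΣF_y = 0: H_y = (14.3×9.81 + 239) − T sin 38.3° = 379.28 − 213.54 = 165.74 N.
|H| = √(H_x² + H_y²) = √((270.39)² + (165.74)²) = 317.15 N.

|H| ≈ 317 N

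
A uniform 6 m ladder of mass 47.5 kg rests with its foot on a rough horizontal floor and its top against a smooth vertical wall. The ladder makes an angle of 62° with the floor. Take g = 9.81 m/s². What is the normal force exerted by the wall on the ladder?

Torques about the foot: N_wall · 6 sin 62° = 47.5×9.81×3 cos 62° → N_wall = 123.88 N.

N_wall ≈ 124 N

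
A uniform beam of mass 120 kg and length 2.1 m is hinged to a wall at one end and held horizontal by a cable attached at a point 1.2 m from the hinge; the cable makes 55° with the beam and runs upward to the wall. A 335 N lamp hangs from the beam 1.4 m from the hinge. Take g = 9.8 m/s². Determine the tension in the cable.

T ≈ 1730 N

Take torques about the hinge: T sin 55° · 1.2 = 120×9.8×1.05 + 335×1.4 = 1703.8 N·m.
So T = 1703.8 / (0.8192 × 1.2) = 1733.3 N.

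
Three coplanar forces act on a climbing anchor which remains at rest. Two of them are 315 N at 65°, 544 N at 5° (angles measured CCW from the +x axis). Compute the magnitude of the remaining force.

Sum the known components: ΣF_x = 675.1 N, ΣF_y = 332.9 N.
For equilibrium the remaining force must supply (−ΣF_x, −ΣF_y) = (-675.1, -332.9) N.
Magnitude = √((-675.1)² + (-332.9)²) = 752.7 N; direction = atan2(-332.9, -675.1) = 206.2°.

F ≈ 753 N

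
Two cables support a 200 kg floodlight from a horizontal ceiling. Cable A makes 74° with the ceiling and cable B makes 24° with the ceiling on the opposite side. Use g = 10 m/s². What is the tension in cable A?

T_A ≈ 1850 N

Weight W = 200 × 10 = 2000 N acts straight down.
Horizontal: T_A cos 74° = T_B cos 24°  →  T_B = 0.3017 T_A.
Vertical: T_A sin 74° + T_B sin 24° = 2000.
Substituting the horizontal relation into the vertical equation gives 1.084 T_A = 2000, so T_A = 1845 N.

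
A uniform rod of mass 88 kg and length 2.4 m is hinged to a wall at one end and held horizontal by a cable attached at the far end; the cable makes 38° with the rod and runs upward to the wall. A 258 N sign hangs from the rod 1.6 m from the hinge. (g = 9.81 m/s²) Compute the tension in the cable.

Take torques about the hinge: T sin 38° · 2.4 = 88×9.81×1.2 + 258×1.6 = 1448.7 N·m.
So T = 1448.7 / (0.6157 × 2.4) = 980.47 N.

T ≈ 980 N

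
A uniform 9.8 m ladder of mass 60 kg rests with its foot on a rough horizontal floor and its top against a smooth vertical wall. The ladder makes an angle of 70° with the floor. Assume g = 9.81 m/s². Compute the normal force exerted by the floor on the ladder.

N_floor ≈ 589 N

ΣF_y = 0: N_floor = 60×9.81 = 588.6 N.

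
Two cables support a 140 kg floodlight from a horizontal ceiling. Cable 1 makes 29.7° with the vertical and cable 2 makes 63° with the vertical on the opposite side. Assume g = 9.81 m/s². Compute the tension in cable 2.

T_2 ≈ 681 N

Angles from the horizontal: cable 1 is 90° − 29.7° = 60.3°, cable 2 is 90° − 63° = 27°.
Weight W = 140 × 9.81 = 1373 N acts straight down.
Horizontal: T_1 cos 60.3° = T_2 cos 27°  →  T_1 = 1.798 T_2.
Vertical: T_1 sin 60.3° + T_2 sin 27° = 1373.
Substituting the horizontal relation into the vertical equation gives 2.016 T_2 = 1373, so T_2 = 681.2 N.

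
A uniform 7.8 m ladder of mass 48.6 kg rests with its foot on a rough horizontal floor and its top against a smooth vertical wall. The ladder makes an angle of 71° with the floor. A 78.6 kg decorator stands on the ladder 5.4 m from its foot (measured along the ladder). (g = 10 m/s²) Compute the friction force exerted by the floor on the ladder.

Torques about the foot: N_wall · 7.8 sin 71° = 48.6×10×3.9 cos 71° + 78.6×10×5.4 cos 71° → N_wall = 271.04 N.
ΣF_x = 0: f_floor = N_wall = 271.04 N.

f ≈ 271 N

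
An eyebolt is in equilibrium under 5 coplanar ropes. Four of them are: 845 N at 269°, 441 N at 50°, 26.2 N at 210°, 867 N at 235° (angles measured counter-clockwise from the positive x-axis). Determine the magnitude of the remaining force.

F ≈ 1260 N

Sum the known components: ΣF_x = -251.3 N, ΣF_y = -1230 N.
For equilibrium the remaining force must supply (−ΣF_x, −ΣF_y) = (251.3, 1230) N.
Magnitude = √((251.3)² + (1230)²) = 1256 N; direction = atan2(1230, 251.3) = 78.5°.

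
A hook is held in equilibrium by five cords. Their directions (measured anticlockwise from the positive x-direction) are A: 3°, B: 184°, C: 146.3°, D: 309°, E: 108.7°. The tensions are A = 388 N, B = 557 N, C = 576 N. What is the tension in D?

T_D ≈ 1490 N

Resolve: ΣF_x = 388 cos 3° + 557 cos 184° + 576 cos 146.3° + T_D cos 309° + T_E cos 108.7° = 0.
        ΣF_y = 388 sin 3° + 557 sin 184° + 576 sin 146.3° + T_D sin 309° + T_E sin 108.7° = 0.
The known terms sum to (-647.4, 301) N, so 0.6293 T_D − 0.3206 T_E = 647.4 and -0.7771 T_D + 0.9472 T_E = -301.
Solving simultaneously: T_D = 1489 N, T_E = 904.1 N.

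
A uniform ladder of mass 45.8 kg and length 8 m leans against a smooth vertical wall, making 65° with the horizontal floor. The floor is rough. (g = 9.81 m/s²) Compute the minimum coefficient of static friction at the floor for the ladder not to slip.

μ_min ≈ 0.233

ΣF_y = 0: N_floor = 45.8×9.81 = 449.3 N.
Torques about the foot: N_wall · 8 sin 65° = 45.8×9.81×4 cos 65° → N_wall = 104.76 N.
ΣF_x = 0: f_floor = N_wall = 104.76 N.
μ_min = f_floor / N_floor = 104.76 / 449.3 = 0.2332.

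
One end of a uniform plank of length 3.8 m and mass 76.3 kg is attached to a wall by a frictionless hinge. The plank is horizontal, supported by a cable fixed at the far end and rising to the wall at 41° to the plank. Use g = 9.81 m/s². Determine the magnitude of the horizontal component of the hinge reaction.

Take torques about the hinge: T sin 41° · 3.8 = 76.3×9.81×1.9 = 1422.2 N·m.
So T = 1422.2 / (0.6561 × 3.8) = 570.45 N.
ΣF_x = 0: H_x = T cos 41° = 430.53 N.

H_x ≈ 431 N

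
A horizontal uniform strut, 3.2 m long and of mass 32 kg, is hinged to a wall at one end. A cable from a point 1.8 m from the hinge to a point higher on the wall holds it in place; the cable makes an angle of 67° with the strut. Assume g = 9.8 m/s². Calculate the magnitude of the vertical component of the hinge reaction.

Take torques about the hinge: T sin 67° · 1.8 = 32×9.8×1.6 = 501.76 N·m.
So T = 501.76 / (0.9205 × 1.8) = 302.83 N.
ΣF_y = 0: H_y = (32×9.8) − T sin 67° = 313.6 − 278.76 = 34.844 N.

|H_y| ≈ 34.8 N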